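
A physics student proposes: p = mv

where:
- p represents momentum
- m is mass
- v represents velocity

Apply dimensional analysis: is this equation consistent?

Yes

p (momentum) has dimensions [L M T^-1].
m (mass) has dimensions [M].
v (velocity) has dimensions [L T^-1].

Left side: [L M T^-1]
Right side: [L M T^-1]

Both sides have the same dimensions, so the equation is dimensionally consistent.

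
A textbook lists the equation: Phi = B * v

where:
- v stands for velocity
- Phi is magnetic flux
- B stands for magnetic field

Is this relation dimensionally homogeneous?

No

v (velocity) has dimensions [L T^-1].
Phi (magnetic flux) has dimensions [I^-1 L^2 M T^-2].
B (magnetic field) has dimensions [I^-1 M T^-2].

Left side: [I^-1 L^2 M T^-2]
Right side: [I^-1 L M T^-3]

The two sides have different dimensions, so the equation is NOT dimensionally consistent.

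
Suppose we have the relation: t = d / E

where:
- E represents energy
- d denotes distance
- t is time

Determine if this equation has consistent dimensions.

No

E (energy) has dimensions [L^2 M T^-2].
d (distance) has dimensions [L].
t (time) has dimensions [T].

Left side: [T]
Right side: [L^-1 M^-1 T^2]

The two sides have different dimensions, so the equation is NOT dimensionally consistent.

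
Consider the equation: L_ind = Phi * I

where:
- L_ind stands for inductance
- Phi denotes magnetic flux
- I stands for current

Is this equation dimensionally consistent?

No

L_ind (inductance) has dimensions [I^-2 L^2 M T^-2].
Phi (magnetic flux) has dimensions [I^-1 L^2 M T^-2].
I (current) has dimensions [I].

Left side: [I^-2 L^2 M T^-2]
Right side: [L^2 M T^-2]

The two sides have different dimensions, so the equation is NOT dimensionally consistent.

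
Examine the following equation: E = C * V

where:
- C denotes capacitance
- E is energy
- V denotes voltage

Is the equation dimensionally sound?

No

C (capacitance) has dimensions [I^2 L^-2 M^-1 T^4].
E (energy) has dimensions [L^2 M T^-2].
V (voltage) has dimensions [I^-1 L^2 M T^-3].

Left side: [L^2 M T^-2]
Right side: [I T]

The two sides have different dimensions, so the equation is NOT dimensionally consistent.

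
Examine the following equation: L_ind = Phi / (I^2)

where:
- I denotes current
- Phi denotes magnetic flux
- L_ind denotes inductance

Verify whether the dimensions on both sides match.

No

I (current) has dimensions [I].
Phi (magnetic flux) has dimensions [I^-1 L^2 M T^-2].
L_ind (inductance) has dimensions [I^-2 L^2 M T^-2].

Left side: [I^-2 L^2 M T^-2]
Right side: [I^-3 L^2 M T^-2]

The two sides have different dimensions, so the equation is NOT dimensionally consistent.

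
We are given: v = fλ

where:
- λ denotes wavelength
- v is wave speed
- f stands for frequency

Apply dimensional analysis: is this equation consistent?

Yes

λ (wavelength) has dimensions [L].
v (wave speed) has dimensions [L T^-1].
f (frequency) has dimensions [T^-1].

Left side: [L T^-1]
Right side: [L T^-1]

Both sides have the same dimensions, so the equation is dimensionally consistent.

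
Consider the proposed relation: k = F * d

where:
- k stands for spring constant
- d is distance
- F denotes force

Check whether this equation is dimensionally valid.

No

k (spring constant) has dimensions [M T^-2].
d (distance) has dimensions [L].
F (force) has dimensions [L M T^-2].

Left side: [M T^-2]
Right side: [L^2 M T^-2]

The two sides have different dimensions, so the equation is NOT dimensionally consistent.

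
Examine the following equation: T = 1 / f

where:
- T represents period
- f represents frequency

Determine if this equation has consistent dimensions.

Yes

T (period) has dimensions [T].
f (frequency) has dimensions [T^-1].

Left side: [T]
Right side: [T]

Both sides have the same dimensions, so the equation is dimensionally consistent.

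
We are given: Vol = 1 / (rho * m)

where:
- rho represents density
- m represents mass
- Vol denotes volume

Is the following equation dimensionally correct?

No

rho (density) has dimensions [L^-3 M].
m (mass) has dimensions [M].
Vol (volume) has dimensions [L^3].

Left side: [L^3]
Right side: [L^3 M^-2]

The two sides have different dimensions, so the equation is NOT dimensionally consistent.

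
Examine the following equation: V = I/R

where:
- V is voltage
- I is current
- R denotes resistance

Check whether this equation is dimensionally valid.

No

V (voltage) has dimensions [I^-1 L^2 M T^-3].
I (current) has dimensions [I].
R (resistance) has dimensions [I^-2 L^2 M T^-3].

Left side: [I^-1 L^2 M T^-3]
Right side: [I^3 L^-2 M^-1 T^3]

The two sides have different dimensions, so the equation is NOT dimensionally consistent.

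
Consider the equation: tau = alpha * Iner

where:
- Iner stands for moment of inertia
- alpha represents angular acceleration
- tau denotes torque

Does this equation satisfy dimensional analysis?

Yes

Iner (moment of inertia) has dimensions [L^2 M].
alpha (angular acceleration) has dimensions [T^-2].
tau (torque) has dimensions [L^2 M T^-2].

Left side: [L^2 M T^-2]
Right side: [L^2 M T^-2]

Both sides have the same dimensions, so the equation is dimensionally consistent.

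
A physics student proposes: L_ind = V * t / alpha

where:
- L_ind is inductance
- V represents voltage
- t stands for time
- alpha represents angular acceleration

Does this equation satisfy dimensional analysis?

No

L_ind (inductance) has dimensions [I^-2 L^2 M T^-2].
V (voltage) has dimensions [I^-1 L^2 M T^-3].
t (time) has dimensions [T].
alpha (angular acceleration) has dimensions [T^-2].

Left side: [I^-2 L^2 M T^-2]
Right side: [I^-1 L^2 M]

The two sides have different dimensions, so the equation is NOT dimensionally consistent.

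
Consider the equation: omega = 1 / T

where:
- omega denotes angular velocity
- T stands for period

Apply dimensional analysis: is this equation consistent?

Yes

omega (angular velocity) has dimensions [T^-1].
T (period) has dimensions [T].

Left side: [T^-1]
Right side: [T^-1]

Both sides have the same dimensions, so the equation is dimensionally consistent.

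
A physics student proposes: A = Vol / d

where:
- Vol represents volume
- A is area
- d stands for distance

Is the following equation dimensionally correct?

Yes

Vol (volume) has dimensions [L^3].
A (area) has dimensions [L^2].
d (distance) has dimensions [L].

Left side: [L^2]
Right side: [L^2]

Both sides have the same dimensions, so the equation is dimensionally consistent.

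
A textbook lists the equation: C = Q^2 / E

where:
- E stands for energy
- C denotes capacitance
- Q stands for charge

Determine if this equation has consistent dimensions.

Yes

E (energy) has dimensions [L^2 M T^-2].
C (capacitance) has dimensions [I^2 L^-2 M^-1 T^4].
Q (charge) has dimensions [I T].

Left side: [I^2 L^-2 M^-1 T^4]
Right side: [I^2 L^-2 M^-1 T^4]

Both sides have the same dimensions, so the equation is dimensionally consistent.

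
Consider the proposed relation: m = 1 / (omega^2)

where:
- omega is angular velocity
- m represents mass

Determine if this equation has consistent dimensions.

No

omega (angular velocity) has dimensions [T^-1].
m (mass) has dimensions [M].

Left side: [M]
Right side: [T^2]

The two sides have different dimensions, so the equation is NOT dimensionally consistent.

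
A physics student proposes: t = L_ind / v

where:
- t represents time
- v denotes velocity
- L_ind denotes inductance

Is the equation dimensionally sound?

No

t (time) has dimensions [T].
v (velocity) has dimensions [L T^-1].
L_ind (inductance) has dimensions [I^-2 L^2 M T^-2].

Left side: [T]
Right side: [I^-2 L M T^-1]

The two sides have different dimensions, so the equation is NOT dimensionally consistent.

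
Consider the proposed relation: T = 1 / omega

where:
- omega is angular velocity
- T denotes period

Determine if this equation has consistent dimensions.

Yes

omega (angular velocity) has dimensions [T^-1].
T (period) has dimensions [T].

Left side: [T]
Right side: [T]

Both sides have the same dimensions, so the equation is dimensionally consistent.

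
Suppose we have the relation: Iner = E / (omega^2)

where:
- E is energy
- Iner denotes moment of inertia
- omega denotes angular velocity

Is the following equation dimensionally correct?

Yes

E (energy) has dimensions [L^2 M T^-2].
Iner (moment of inertia) has dimensions [L^2 M].
omega (angular velocity) has dimensions [T^-1].

Left side: [L^2 M]
Right side: [L^2 M]

Both sides have the same dimensions, so the equation is dimensionally consistent.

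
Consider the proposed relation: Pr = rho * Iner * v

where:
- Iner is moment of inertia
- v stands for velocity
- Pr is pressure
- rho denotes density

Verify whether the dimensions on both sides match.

No

Iner (moment of inertia) has dimensions [L^2 M].
v (velocity) has dimensions [L T^-1].
Pr (pressure) has dimensions [L^-1 M T^-2].
rho (density) has dimensions [L^-3 M].

Left side: [L^-1 M T^-2]
Right side: [M^2 T^-1]

The two sides have different dimensions, so the equation is NOT dimensionally consistent.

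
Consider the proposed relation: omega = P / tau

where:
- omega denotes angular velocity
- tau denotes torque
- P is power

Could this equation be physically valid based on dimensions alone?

Yes

omega (angular velocity) has dimensions [T^-1].
tau (torque) has dimensions [L^2 M T^-2].
P (power) has dimensions [L^2 M T^-3].

Left side: [T^-1]
Right side: [T^-1]

Both sides have the same dimensions, so the equation is dimensionally consistent.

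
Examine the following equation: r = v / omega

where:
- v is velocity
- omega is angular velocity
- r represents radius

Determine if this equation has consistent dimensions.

Yes

v (velocity) has dimensions [L T^-1].
omega (angular velocity) has dimensions [T^-1].
r (radius) has dimensions [L].

Left side: [L]
Right side: [L]

Both sides have the same dimensions, so the equation is dimensionally consistent.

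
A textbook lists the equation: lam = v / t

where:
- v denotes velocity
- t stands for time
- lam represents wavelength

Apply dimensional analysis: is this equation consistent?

No

v (velocity) has dimensions [L T^-1].
t (time) has dimensions [T].
lam (wavelength) has dimensions [L].

Left side: [L]
Right side: [L T^-2]

The two sides have different dimensions, so the equation is NOT dimensionally consistent.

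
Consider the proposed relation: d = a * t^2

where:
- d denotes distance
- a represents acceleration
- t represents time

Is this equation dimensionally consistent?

Yes

d (distance) has dimensions [L].
a (acceleration) has dimensions [L T^-2].
t (time) has dimensions [T].

Left side: [L]
Right side: [L]

Both sides have the same dimensions, so the equation is dimensionally consistent.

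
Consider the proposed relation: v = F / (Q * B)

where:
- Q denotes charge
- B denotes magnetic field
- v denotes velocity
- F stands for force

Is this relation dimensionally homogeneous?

Yes

Q (charge) has dimensions [I T].
B (magnetic field) has dimensions [I^-1 M T^-2].
v (velocity) has dimensions [L T^-1].
F (force) has dimensions [L M T^-2].

Left side: [L T^-1]
Right side: [L T^-1]

Both sides have the same dimensions, so the equation is dimensionally consistent.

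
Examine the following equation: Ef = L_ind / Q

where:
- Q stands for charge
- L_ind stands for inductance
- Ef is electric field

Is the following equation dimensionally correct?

No

Q (charge) has dimensions [I T].
L_ind (inductance) has dimensions [I^-2 L^2 M T^-2].
Ef (electric field) has dimensions [I^-1 L M T^-3].

Left side: [I^-1 L M T^-3]
Right side: [I^-3 L^2 M T^-3]

The two sides have different dimensions, so the equation is NOT dimensionally consistent.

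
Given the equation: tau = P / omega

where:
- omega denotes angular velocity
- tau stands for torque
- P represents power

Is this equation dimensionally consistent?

Yes

omega (angular velocity) has dimensions [T^-1].
tau (torque) has dimensions [L^2 M T^-2].
P (power) has dimensions [L^2 M T^-3].

Left side: [L^2 M T^-2]
Right side: [L^2 M T^-2]

Both sides have the same dimensions, so the equation is dimensionally consistent.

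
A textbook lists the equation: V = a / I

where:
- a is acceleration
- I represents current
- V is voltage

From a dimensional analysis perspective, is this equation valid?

No

a (acceleration) has dimensions [L T^-2].
I (current) has dimensions [I].
V (voltage) has dimensions [I^-1 L^2 M T^-3].

Left side: [I^-1 L^2 M T^-3]
Right side: [I^-1 L T^-2]

The two sides have different dimensions, so the equation is NOT dimensionally consistent.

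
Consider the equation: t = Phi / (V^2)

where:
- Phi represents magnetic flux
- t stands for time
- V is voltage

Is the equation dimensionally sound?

No

Phi (magnetic flux) has dimensions [I^-1 L^2 M T^-2].
t (time) has dimensions [T].
V (voltage) has dimensions [I^-1 L^2 M T^-3].

Left side: [T]
Right side: [I L^-2 M^-1 T^4]

The two sides have different dimensions, so the equation is NOT dimensionally consistent.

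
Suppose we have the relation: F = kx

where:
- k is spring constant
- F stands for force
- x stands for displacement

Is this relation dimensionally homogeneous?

Yes

k (spring constant) has dimensions [M T^-2].
F (force) has dimensions [L M T^-2].
x (displacement) has dimensions [L].

Left side: [L M T^-2]
Right side: [L M T^-2]

Both sides have the same dimensions, so the equation is dimensionally consistent.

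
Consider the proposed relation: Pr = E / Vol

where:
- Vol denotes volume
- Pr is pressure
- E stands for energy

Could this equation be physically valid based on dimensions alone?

Yes

Vol (volume) has dimensions [L^3].
Pr (pressure) has dimensions [L^-1 M T^-2].
E (energy) has dimensions [L^2 M T^-2].

Left side: [L^-1 M T^-2]
Right side: [L^-1 M T^-2]

Both sides have the same dimensions, so the equation is dimensionally consistent.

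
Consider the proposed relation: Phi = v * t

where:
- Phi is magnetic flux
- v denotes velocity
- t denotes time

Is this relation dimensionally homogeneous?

No

Phi (magnetic flux) has dimensions [I^-1 L^2 M T^-2].
v (velocity) has dimensions [L T^-1].
t (time) has dimensions [T].

Left side: [I^-1 L^2 M T^-2]
Right side: [L]

The two sides have different dimensions, so the equation is NOT dimensionally consistent.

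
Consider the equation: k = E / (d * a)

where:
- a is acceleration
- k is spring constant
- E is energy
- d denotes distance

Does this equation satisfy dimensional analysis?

No

a (acceleration) has dimensions [L T^-2].
k (spring constant) has dimensions [M T^-2].
E (energy) has dimensions [L^2 M T^-2].
d (distance) has dimensions [L].

Left side: [M T^-2]
Right side: [M]

The two sides have different dimensions, so the equation is NOT dimensionally consistent.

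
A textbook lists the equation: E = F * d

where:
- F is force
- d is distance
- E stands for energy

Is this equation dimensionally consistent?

Yes

F (force) has dimensions [L M T^-2].
d (distance) has dimensions [L].
E (energy) has dimensions [L^2 M T^-2].

Left side: [L^2 M T^-2]
Right side: [L^2 M T^-2]

Both sides have the same dimensions, so the equation is dimensionally consistent.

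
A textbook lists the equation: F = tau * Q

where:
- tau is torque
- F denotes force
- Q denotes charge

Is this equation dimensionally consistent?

No

tau (torque) has dimensions [L^2 M T^-2].
F (force) has dimensions [L M T^-2].
Q (charge) has dimensions [I T].

Left side: [L M T^-2]
Right side: [I L^2 M T^-1]

The two sides have different dimensions, so the equation is NOT dimensionally consistent.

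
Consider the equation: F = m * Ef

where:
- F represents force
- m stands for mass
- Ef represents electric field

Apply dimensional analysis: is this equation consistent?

No

F (force) has dimensions [L M T^-2].
m (mass) has dimensions [M].
Ef (electric field) has dimensions [I^-1 L M T^-3].

Left side: [L M T^-2]
Right side: [I^-1 L M^2 T^-3]

The two sides have different dimensions, so the equation is NOT dimensionally consistent.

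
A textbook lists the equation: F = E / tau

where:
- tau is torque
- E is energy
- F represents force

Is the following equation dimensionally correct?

No

tau (torque) has dimensions [L^2 M T^-2].
E (energy) has dimensions [L^2 M T^-2].
F (force) has dimensions [L M T^-2].

Left side: [L M T^-2]
Right side: [dimensionless]

The two sides have different dimensions, so the equation is NOT dimensionally consistent.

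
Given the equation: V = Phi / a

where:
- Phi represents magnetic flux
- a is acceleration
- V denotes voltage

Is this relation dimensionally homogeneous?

No

Phi (magnetic flux) has dimensions [I^-1 L^2 M T^-2].
a (acceleration) has dimensions [L T^-2].
V (voltage) has dimensions [I^-1 L^2 M T^-3].

Left side: [I^-1 L^2 M T^-3]
Right side: [I^-1 L M]

The two sides have different dimensions, so the equation is NOT dimensionally consistent.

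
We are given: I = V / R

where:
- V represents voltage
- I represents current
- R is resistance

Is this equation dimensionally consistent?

Yes

V (voltage) has dimensions [I^-1 L^2 M T^-3].
I (current) has dimensions [I].
R (resistance) has dimensions [I^-2 L^2 M T^-3].

Left side: [I]
Right side: [I]

Both sides have the same dimensions, so the equation is dimensionally consistent.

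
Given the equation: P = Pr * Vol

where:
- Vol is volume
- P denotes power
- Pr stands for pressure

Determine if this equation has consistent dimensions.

No

Vol (volume) has dimensions [L^3].
P (power) has dimensions [L^2 M T^-3].
Pr (pressure) has dimensions [L^-1 M T^-2].

Left side: [L^2 M T^-3]
Right side: [L^2 M T^-2]

The two sides have different dimensions, so the equation is NOT dimensionally consistent.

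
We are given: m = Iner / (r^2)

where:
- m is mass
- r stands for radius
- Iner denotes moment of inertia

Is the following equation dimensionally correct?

Yes

m (mass) has dimensions [M].
r (radius) has dimensions [L].
Iner (moment of inertia) has dimensions [L^2 M].

Left side: [M]
Right side: [M]

Both sides have the same dimensions, so the equation is dimensionally consistent.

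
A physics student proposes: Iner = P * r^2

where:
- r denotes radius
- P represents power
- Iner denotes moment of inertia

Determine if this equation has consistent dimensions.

No

r (radius) has dimensions [L].
P (power) has dimensions [L^2 M T^-3].
Iner (moment of inertia) has dimensions [L^2 M].

Left side: [L^2 M]
Right side: [L^4 M T^-3]

The two sides have different dimensions, so the equation is NOT dimensionally consistent.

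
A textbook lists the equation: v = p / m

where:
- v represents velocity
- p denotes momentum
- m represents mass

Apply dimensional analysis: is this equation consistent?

Yes

v (velocity) has dimensions [L T^-1].
p (momentum) has dimensions [L M T^-1].
m (mass) has dimensions [M].

Left side: [L T^-1]
Right side: [L T^-1]

Both sides have the same dimensions, so the equation is dimensionally consistent.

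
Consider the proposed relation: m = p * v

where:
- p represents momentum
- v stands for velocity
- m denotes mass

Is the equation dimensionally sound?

No

p (momentum) has dimensions [L M T^-1].
v (velocity) has dimensions [L T^-1].
m (mass) has dimensions [M].

Left side: [M]
Right side: [L^2 M T^-2]

The two sides have different dimensions, so the equation is NOT dimensionally consistent.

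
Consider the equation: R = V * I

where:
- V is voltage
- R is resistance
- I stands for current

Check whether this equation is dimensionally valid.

No

V (voltage) has dimensions [I^-1 L^2 M T^-3].
R (resistance) has dimensions [I^-2 L^2 M T^-3].
I (current) has dimensions [I].

Left side: [I^-2 L^2 M T^-3]
Right side: [L^2 M T^-3]

The two sides have different dimensions, so the equation is NOT dimensionally consistent.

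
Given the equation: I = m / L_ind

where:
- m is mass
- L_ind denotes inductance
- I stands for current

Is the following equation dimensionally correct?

No

m (mass) has dimensions [M].
L_ind (inductance) has dimensions [I^-2 L^2 M T^-2].
I (current) has dimensions [I].

Left side: [I]
Right side: [I^2 L^-2 T^2]

The two sides have different dimensions, so the equation is NOT dimensionally consistent.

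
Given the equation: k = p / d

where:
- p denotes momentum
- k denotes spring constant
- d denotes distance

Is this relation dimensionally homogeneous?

No

p (momentum) has dimensions [L M T^-1].
k (spring constant) has dimensions [M T^-2].
d (distance) has dimensions [L].

Left side: [M T^-2]
Right side: [M T^-1]

The two sides have different dimensions, so the equation is NOT dimensionally consistent.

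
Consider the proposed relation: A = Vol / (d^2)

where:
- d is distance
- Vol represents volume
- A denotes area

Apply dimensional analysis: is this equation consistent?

No

d (distance) has dimensions [L].
Vol (volume) has dimensions [L^3].
A (area) has dimensions [L^2].

Left side: [L^2]
Right side: [L]

The two sides have different dimensions, so the equation is NOT dimensionally consistent.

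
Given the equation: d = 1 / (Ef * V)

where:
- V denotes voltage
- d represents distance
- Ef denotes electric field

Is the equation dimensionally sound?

No

V (voltage) has dimensions [I^-1 L^2 M T^-3].
d (distance) has dimensions [L].
Ef (electric field) has dimensions [I^-1 L M T^-3].

Left side: [L]
Right side: [I^2 L^-3 M^-2 T^6]

The two sides have different dimensions, so the equation is NOT dimensionally consistent.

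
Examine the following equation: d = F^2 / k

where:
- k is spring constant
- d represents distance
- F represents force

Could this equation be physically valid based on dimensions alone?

No

k (spring constant) has dimensions [M T^-2].
d (distance) has dimensions [L].
F (force) has dimensions [L M T^-2].

Left side: [L]
Right side: [L^2 M T^-2]

The two sides have different dimensions, so the equation is NOT dimensionally consistent.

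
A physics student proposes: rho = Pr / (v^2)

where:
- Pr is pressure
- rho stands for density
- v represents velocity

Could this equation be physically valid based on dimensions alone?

Yes

Pr (pressure) has dimensions [L^-1 M T^-2].
rho (density) has dimensions [L^-3 M].
v (velocity) has dimensions [L T^-1].

Left side: [L^-3 M]
Right side: [L^-3 M]

Both sides have the same dimensions, so the equation is dimensionally consistent.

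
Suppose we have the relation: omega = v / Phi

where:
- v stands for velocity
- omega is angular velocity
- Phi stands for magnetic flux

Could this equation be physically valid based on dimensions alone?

No

v (velocity) has dimensions [L T^-1].
omega (angular velocity) has dimensions [T^-1].
Phi (magnetic flux) has dimensions [I^-1 L^2 M T^-2].

Left side: [T^-1]
Right side: [I L^-1 M^-1 T]

The two sides have different dimensions, so the equation is NOT dimensionally consistent.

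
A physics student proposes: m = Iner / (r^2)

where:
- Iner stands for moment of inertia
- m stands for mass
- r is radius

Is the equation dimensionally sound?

Yes

Iner (moment of inertia) has dimensions [L^2 M].
m (mass) has dimensions [M].
r (radius) has dimensions [L].

Left side: [M]
Right side: [M]

Both sides have the same dimensions, so the equation is dimensionally consistent.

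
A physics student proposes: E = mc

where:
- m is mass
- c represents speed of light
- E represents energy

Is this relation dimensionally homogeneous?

No

m (mass) has dimensions [M].
c (speed of light) has dimensions [L T^-1].
E (energy) has dimensions [L^2 M T^-2].

Left side: [L^2 M T^-2]
Right side: [L M T^-1]

The two sides have different dimensions, so the equation is NOT dimensionally consistent.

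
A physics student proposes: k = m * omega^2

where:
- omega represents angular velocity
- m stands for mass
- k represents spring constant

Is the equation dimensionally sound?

Yes

omega (angular velocity) has dimensions [T^-1].
m (mass) has dimensions [M].
k (spring constant) has dimensions [M T^-2].

Left side: [M T^-2]
Right side: [M T^-2]

Both sides have the same dimensions, so the equation is dimensionally consistent.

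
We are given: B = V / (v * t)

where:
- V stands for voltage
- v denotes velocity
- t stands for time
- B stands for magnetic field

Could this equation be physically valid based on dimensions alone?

No

V (voltage) has dimensions [I^-1 L^2 M T^-3].
v (velocity) has dimensions [L T^-1].
t (time) has dimensions [T].
B (magnetic field) has dimensions [I^-1 M T^-2].

Left side: [I^-1 M T^-2]
Right side: [I^-1 L M T^-3]

The two sides have different dimensions, so the equation is NOT dimensionally consistent.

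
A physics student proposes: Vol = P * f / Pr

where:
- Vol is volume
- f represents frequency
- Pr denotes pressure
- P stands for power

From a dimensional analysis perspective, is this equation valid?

No

Vol (volume) has dimensions [L^3].
f (frequency) has dimensions [T^-1].
Pr (pressure) has dimensions [L^-1 M T^-2].
P (power) has dimensions [L^2 M T^-3].

Left side: [L^3]
Right side: [L^3 T^-2]

The two sides have different dimensions, so the equation is NOT dimensionally consistent.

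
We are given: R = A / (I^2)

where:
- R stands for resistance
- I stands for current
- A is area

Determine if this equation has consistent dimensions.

No

R (resistance) has dimensions [I^-2 L^2 M T^-3].
I (current) has dimensions [I].
A (area) has dimensions [L^2].

Left side: [I^-2 L^2 M T^-3]
Right side: [I^-2 L^2]

The two sides have different dimensions, so the equation is NOT dimensionally consistent.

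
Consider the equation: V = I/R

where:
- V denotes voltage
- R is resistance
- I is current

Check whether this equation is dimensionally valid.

No

V (voltage) has dimensions [I^-1 L^2 M T^-3].
R (resistance) has dimensions [I^-2 L^2 M T^-3].
I (current) has dimensions [I].

Left side: [I^-1 L^2 M T^-3]
Right side: [I^3 L^-2 M^-1 T^3]

The two sides have different dimensions, so the equation is NOT dimensionally consistent.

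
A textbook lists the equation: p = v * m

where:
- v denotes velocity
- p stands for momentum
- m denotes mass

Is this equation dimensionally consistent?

Yes

v (velocity) has dimensions [L T^-1].
p (momentum) has dimensions [L M T^-1].
m (mass) has dimensions [M].

Left side: [L M T^-1]
Right side: [L M T^-1]

Both sides have the same dimensions, so the equation is dimensionally consistent.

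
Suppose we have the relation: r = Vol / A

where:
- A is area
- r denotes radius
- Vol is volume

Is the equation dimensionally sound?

Yes

A (area) has dimensions [L^2].
r (radius) has dimensions [L].
Vol (volume) has dimensions [L^3].

Left side: [L]
Right side: [L]

Both sides have the same dimensions, so the equation is dimensionally consistent.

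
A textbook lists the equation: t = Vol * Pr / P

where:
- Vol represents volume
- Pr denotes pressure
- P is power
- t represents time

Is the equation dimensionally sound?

Yes

Vol (volume) has dimensions [L^3].
Pr (pressure) has dimensions [L^-1 M T^-2].
P (power) has dimensions [L^2 M T^-3].
t (time) has dimensions [T].

Left side: [T]
Right side: [T]

Both sides have the same dimensions, so the equation is dimensionally consistent.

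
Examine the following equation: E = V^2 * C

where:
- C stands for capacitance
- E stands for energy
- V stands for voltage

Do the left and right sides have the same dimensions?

Yes

C (capacitance) has dimensions [I^2 L^-2 M^-1 T^4].
E (energy) has dimensions [L^2 M T^-2].
V (voltage) has dimensions [I^-1 L^2 M T^-3].

Left side: [L^2 M T^-2]
Right side: [L^2 M T^-2]

Both sides have the same dimensions, so the equation is dimensionally consistent.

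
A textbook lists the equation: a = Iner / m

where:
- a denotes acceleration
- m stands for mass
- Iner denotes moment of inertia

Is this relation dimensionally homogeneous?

No

a (acceleration) has dimensions [L T^-2].
m (mass) has dimensions [M].
Iner (moment of inertia) has dimensions [L^2 M].

Left side: [L T^-2]
Right side: [L^2]

The two sides have different dimensions, so the equation is NOT dimensionally consistent.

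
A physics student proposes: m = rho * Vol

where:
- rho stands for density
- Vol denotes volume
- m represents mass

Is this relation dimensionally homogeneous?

Yes

rho (density) has dimensions [L^-3 M].
Vol (volume) has dimensions [L^3].
m (mass) has dimensions [M].

Left side: [M]
Right side: [M]

Both sides have the same dimensions, so the equation is dimensionally consistent.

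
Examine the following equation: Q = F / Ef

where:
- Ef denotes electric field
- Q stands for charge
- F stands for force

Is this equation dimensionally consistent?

Yes

Ef (electric field) has dimensions [I^-1 L M T^-3].
Q (charge) has dimensions [I T].
F (force) has dimensions [L M T^-2].

Left side: [I T]
Right side: [I T]

Both sides have the same dimensions, so the equation is dimensionally consistent.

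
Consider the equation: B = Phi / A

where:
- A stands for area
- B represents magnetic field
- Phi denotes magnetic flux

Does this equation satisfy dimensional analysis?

Yes

A (area) has dimensions [L^2].
B (magnetic field) has dimensions [I^-1 M T^-2].
Phi (magnetic flux) has dimensions [I^-1 L^2 M T^-2].

Left side: [I^-1 M T^-2]
Right side: [I^-1 M T^-2]

Both sides have the same dimensions, so the equation is dimensionally consistent.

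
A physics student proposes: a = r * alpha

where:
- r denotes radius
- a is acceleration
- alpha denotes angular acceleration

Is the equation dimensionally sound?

Yes

r (radius) has dimensions [L].
a (acceleration) has dimensions [L T^-2].
alpha (angular acceleration) has dimensions [T^-2].

Left side: [L T^-2]
Right side: [L T^-2]

Both sides have the same dimensions, so the equation is dimensionally consistent.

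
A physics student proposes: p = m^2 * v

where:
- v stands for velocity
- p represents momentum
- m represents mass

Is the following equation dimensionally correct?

No

v (velocity) has dimensions [L T^-1].
p (momentum) has dimensions [L M T^-1].
m (mass) has dimensions [M].

Left side: [L M T^-1]
Right side: [L M^2 T^-1]

The two sides have different dimensions, so the equation is NOT dimensionally consistent.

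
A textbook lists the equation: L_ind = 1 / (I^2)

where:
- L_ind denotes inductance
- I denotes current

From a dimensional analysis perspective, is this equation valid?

No

L_ind (inductance) has dimensions [I^-2 L^2 M T^-2].
I (current) has dimensions [I].

Left side: [I^-2 L^2 M T^-2]
Right side: [I^-2]

The two sides have different dimensions, so the equation is NOT dimensionally consistent.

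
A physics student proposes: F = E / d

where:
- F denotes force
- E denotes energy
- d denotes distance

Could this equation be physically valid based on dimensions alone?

Yes

F (force) has dimensions [L M T^-2].
E (energy) has dimensions [L^2 M T^-2].
d (distance) has dimensions [L].

Left side: [L M T^-2]
Right side: [L M T^-2]

Both sides have the same dimensions, so the equation is dimensionally consistent.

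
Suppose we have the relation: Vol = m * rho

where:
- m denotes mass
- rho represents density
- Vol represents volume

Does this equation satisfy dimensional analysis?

No

m (mass) has dimensions [M].
rho (density) has dimensions [L^-3 M].
Vol (volume) has dimensions [L^3].

Left side: [L^3]
Right side: [L^-3 M^2]

The two sides have different dimensions, so the equation is NOT dimensionally consistent.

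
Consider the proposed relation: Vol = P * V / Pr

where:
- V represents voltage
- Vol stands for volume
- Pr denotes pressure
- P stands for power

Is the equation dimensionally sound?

No

V (voltage) has dimensions [I^-1 L^2 M T^-3].
Vol (volume) has dimensions [L^3].
Pr (pressure) has dimensions [L^-1 M T^-2].
P (power) has dimensions [L^2 M T^-3].

Left side: [L^3]
Right side: [I^-1 L^5 M T^-4]

The two sides have different dimensions, so the equation is NOT dimensionally consistent.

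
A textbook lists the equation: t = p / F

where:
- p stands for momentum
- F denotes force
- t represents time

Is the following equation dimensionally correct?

Yes

p (momentum) has dimensions [L M T^-1].
F (force) has dimensions [L M T^-2].
t (time) has dimensions [T].

Left side: [T]
Right side: [T]

Both sides have the same dimensions, so the equation is dimensionally consistent.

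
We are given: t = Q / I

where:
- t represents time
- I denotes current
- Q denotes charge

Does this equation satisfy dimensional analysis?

Yes

t (time) has dimensions [T].
I (current) has dimensions [I].
Q (charge) has dimensions [I T].

Left side: [T]
Right side: [T]

Both sides have the same dimensions, so the equation is dimensionally consistent.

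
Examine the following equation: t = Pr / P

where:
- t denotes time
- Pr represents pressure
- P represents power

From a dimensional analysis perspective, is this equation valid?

No

t (time) has dimensions [T].
Pr (pressure) has dimensions [L^-1 M T^-2].
P (power) has dimensions [L^2 M T^-3].

Left side: [T]
Right side: [L^-3 T]

The two sides have different dimensions, so the equation is NOT dimensionally consistent.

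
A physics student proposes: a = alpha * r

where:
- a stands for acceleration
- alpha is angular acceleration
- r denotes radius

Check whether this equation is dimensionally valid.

Yes

a (acceleration) has dimensions [L T^-2].
alpha (angular acceleration) has dimensions [T^-2].
r (radius) has dimensions [L].

Left side: [L T^-2]
Right side: [L T^-2]

Both sides have the same dimensions, so the equation is dimensionally consistent.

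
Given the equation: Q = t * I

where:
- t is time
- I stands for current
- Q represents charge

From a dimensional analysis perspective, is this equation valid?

Yes

t (time) has dimensions [T].
I (current) has dimensions [I].
Q (charge) has dimensions [I T].

Left side: [I T]
Right side: [I T]

Both sides have the same dimensions, so the equation is dimensionally consistent.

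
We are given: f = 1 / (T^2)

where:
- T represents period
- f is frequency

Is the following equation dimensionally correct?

No

T (period) has dimensions [T].
f (frequency) has dimensions [T^-1].

Left side: [T^-1]
Right side: [T^-2]

The two sides have different dimensions, so the equation is NOT dimensionally consistent.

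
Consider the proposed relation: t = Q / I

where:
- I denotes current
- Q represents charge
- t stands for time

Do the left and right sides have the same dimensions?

Yes

I (current) has dimensions [I].
Q (charge) has dimensions [I T].
t (time) has dimensions [T].

Left side: [T]
Right side: [T]

Both sides have the same dimensions, so the equation is dimensionally consistent.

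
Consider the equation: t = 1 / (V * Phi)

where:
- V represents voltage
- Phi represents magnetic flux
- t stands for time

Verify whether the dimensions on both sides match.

No

V (voltage) has dimensions [I^-1 L^2 M T^-3].
Phi (magnetic flux) has dimensions [I^-1 L^2 M T^-2].
t (time) has dimensions [T].

Left side: [T]
Right side: [I^2 L^-4 M^-2 T^5]

The two sides have different dimensions, so the equation is NOT dimensionally consistent.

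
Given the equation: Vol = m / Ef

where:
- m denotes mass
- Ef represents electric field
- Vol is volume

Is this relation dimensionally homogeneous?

No

m (mass) has dimensions [M].
Ef (electric field) has dimensions [I^-1 L M T^-3].
Vol (volume) has dimensions [L^3].

Left side: [L^3]
Right side: [I L^-1 T^3]

The two sides have different dimensions, so the equation is NOT dimensionally consistent.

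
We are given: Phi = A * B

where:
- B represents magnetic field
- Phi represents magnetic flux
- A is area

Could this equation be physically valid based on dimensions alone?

Yes

B (magnetic field) has dimensions [I^-1 M T^-2].
Phi (magnetic flux) has dimensions [I^-1 L^2 M T^-2].
A (area) has dimensions [L^2].

Left side: [I^-1 L^2 M T^-2]
Right side: [I^-1 L^2 M T^-2]

Both sides have the same dimensions, so the equation is dimensionally consistent.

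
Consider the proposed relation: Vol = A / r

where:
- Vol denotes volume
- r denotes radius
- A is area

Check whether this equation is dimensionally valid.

No

Vol (volume) has dimensions [L^3].
r (radius) has dimensions [L].
A (area) has dimensions [L^2].

Left side: [L^3]
Right side: [L]

The two sides have different dimensions, so the equation is NOT dimensionally consistent.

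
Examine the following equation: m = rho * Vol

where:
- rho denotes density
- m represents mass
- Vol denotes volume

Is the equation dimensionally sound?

Yes

rho (density) has dimensions [L^-3 M].
m (mass) has dimensions [M].
Vol (volume) has dimensions [L^3].

Left side: [M]
Right side: [M]

Both sides have the same dimensions, so the equation is dimensionally consistent.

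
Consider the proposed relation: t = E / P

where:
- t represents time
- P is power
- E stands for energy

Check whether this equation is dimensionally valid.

Yes

t (time) has dimensions [T].
P (power) has dimensions [L^2 M T^-3].
E (energy) has dimensions [L^2 M T^-2].

Left side: [T]
Right side: [T]

Both sides have the same dimensions, so the equation is dimensionally consistent.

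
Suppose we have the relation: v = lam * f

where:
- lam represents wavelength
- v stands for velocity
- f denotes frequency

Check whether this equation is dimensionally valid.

Yes

lam (wavelength) has dimensions [L].
v (velocity) has dimensions [L T^-1].
f (frequency) has dimensions [T^-1].

Left side: [L T^-1]
Right side: [L T^-1]

Both sides have the same dimensions, so the equation is dimensionally consistent.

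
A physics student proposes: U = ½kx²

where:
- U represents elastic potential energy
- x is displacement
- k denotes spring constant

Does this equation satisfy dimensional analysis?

Yes

U (elastic potential energy) has dimensions [L^2 M T^-2].
x (displacement) has dimensions [L].
k (spring constant) has dimensions [M T^-2].

Left side: [L^2 M T^-2]
Right side: [L^2 M T^-2]

Both sides have the same dimensions, so the equation is dimensionally consistent.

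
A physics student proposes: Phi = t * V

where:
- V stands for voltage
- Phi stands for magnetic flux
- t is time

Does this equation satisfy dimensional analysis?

Yes

V (voltage) has dimensions [I^-1 L^2 M T^-3].
Phi (magnetic flux) has dimensions [I^-1 L^2 M T^-2].
t (time) has dimensions [T].

Left side: [I^-1 L^2 M T^-2]
Right side: [I^-1 L^2 M T^-2]

Both sides have the same dimensions, so the equation is dimensionally consistent.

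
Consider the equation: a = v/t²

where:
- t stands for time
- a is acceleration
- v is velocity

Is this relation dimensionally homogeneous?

No

t (time) has dimensions [T].
a (acceleration) has dimensions [L T^-2].
v (velocity) has dimensions [L T^-1].

Left side: [L T^-2]
Right side: [L T^-3]

The two sides have different dimensions, so the equation is NOT dimensionally consistent.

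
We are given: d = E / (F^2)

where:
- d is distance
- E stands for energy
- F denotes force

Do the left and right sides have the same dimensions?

No

d (distance) has dimensions [L].
E (energy) has dimensions [L^2 M T^-2].
F (force) has dimensions [L M T^-2].

Left side: [L]
Right side: [M^-1 T^2]

The two sides have different dimensions, so the equation is NOT dimensionally consistent.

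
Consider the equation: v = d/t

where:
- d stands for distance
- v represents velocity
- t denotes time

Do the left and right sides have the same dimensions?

Yes

d (distance) has dimensions [L].
v (velocity) has dimensions [L T^-1].
t (time) has dimensions [T].

Left side: [L T^-1]
Right side: [L T^-1]

Both sides have the same dimensions, so the equation is dimensionally consistent.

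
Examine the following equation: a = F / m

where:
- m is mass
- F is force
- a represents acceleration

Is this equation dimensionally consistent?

Yes

m (mass) has dimensions [M].
F (force) has dimensions [L M T^-2].
a (acceleration) has dimensions [L T^-2].

Left side: [L T^-2]
Right side: [L T^-2]

Both sides have the same dimensions, so the equation is dimensionally consistent.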